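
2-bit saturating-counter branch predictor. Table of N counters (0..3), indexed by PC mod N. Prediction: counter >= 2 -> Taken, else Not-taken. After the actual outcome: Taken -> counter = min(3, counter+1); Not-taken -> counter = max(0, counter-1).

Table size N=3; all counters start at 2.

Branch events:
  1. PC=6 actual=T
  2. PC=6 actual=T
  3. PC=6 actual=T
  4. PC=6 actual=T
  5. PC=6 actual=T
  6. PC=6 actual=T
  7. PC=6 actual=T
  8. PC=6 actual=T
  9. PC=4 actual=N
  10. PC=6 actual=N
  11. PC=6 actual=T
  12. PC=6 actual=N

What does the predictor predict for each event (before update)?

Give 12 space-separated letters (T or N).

Ev 1: PC=6 idx=0 pred=T actual=T -> ctr[0]=3
Ev 2: PC=6 idx=0 pred=T actual=T -> ctr[0]=3
Ev 3: PC=6 idx=0 pred=T actual=T -> ctr[0]=3
Ev 4: PC=6 idx=0 pred=T actual=T -> ctr[0]=3
Ev 5: PC=6 idx=0 pred=T actual=T -> ctr[0]=3
Ev 6: PC=6 idx=0 pred=T actual=T -> ctr[0]=3
Ev 7: PC=6 idx=0 pred=T actual=T -> ctr[0]=3
Ev 8: PC=6 idx=0 pred=T actual=T -> ctr[0]=3
Ev 9: PC=4 idx=1 pred=T actual=N -> ctr[1]=1
Ev 10: PC=6 idx=0 pred=T actual=N -> ctr[0]=2
Ev 11: PC=6 idx=0 pred=T actual=T -> ctr[0]=3
Ev 12: PC=6 idx=0 pred=T actual=N -> ctr[0]=2

Answer: T T T T T T T T T T T T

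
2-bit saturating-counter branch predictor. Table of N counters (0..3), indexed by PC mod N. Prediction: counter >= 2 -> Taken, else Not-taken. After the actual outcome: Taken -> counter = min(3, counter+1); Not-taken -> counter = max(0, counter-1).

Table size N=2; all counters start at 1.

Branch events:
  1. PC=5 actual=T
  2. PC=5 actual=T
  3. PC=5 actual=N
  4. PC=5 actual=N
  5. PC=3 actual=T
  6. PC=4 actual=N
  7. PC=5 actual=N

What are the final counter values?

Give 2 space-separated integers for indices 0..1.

Answer: 0 1

Derivation:
Ev 1: PC=5 idx=1 pred=N actual=T -> ctr[1]=2
Ev 2: PC=5 idx=1 pred=T actual=T -> ctr[1]=3
Ev 3: PC=5 idx=1 pred=T actual=N -> ctr[1]=2
Ev 4: PC=5 idx=1 pred=T actual=N -> ctr[1]=1
Ev 5: PC=3 idx=1 pred=N actual=T -> ctr[1]=2
Ev 6: PC=4 idx=0 pred=N actual=N -> ctr[0]=0
Ev 7: PC=5 idx=1 pred=T actual=N -> ctr[1]=1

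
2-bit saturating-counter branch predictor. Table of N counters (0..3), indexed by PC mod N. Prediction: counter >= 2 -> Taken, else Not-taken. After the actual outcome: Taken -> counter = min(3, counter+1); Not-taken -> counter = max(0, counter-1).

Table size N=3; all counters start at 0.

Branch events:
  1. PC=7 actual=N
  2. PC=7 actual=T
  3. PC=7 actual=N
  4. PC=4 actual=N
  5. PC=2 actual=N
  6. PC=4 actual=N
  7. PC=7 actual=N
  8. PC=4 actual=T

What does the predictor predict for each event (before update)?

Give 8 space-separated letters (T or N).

Answer: N N N N N N N N

Derivation:
Ev 1: PC=7 idx=1 pred=N actual=N -> ctr[1]=0
Ev 2: PC=7 idx=1 pred=N actual=T -> ctr[1]=1
Ev 3: PC=7 idx=1 pred=N actual=N -> ctr[1]=0
Ev 4: PC=4 idx=1 pred=N actual=N -> ctr[1]=0
Ev 5: PC=2 idx=2 pred=N actual=N -> ctr[2]=0
Ev 6: PC=4 idx=1 pred=N actual=N -> ctr[1]=0
Ev 7: PC=7 idx=1 pred=N actual=N -> ctr[1]=0
Ev 8: PC=4 idx=1 pred=N actual=T -> ctr[1]=1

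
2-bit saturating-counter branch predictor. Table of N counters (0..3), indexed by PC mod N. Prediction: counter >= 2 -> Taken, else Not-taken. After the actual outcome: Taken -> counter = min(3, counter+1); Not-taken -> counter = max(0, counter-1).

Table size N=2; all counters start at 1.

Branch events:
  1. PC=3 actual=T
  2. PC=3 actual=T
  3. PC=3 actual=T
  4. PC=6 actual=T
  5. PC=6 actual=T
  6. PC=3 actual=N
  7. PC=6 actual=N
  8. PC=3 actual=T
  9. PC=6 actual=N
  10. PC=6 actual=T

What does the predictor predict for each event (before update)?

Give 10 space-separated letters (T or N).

Ev 1: PC=3 idx=1 pred=N actual=T -> ctr[1]=2
Ev 2: PC=3 idx=1 pred=T actual=T -> ctr[1]=3
Ev 3: PC=3 idx=1 pred=T actual=T -> ctr[1]=3
Ev 4: PC=6 idx=0 pred=N actual=T -> ctr[0]=2
Ev 5: PC=6 idx=0 pred=T actual=T -> ctr[0]=3
Ev 6: PC=3 idx=1 pred=T actual=N -> ctr[1]=2
Ev 7: PC=6 idx=0 pred=T actual=N -> ctr[0]=2
Ev 8: PC=3 idx=1 pred=T actual=T -> ctr[1]=3
Ev 9: PC=6 idx=0 pred=T actual=N -> ctr[0]=1
Ev 10: PC=6 idx=0 pred=N actual=T -> ctr[0]=2

Answer: N T T N T T T T T N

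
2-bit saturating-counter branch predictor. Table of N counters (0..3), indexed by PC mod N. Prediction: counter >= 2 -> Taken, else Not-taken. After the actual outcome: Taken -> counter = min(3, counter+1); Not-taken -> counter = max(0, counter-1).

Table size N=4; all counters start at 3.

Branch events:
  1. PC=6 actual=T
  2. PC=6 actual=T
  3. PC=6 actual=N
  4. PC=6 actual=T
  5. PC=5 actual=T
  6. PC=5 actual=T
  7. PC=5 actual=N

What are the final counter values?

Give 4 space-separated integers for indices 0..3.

Ev 1: PC=6 idx=2 pred=T actual=T -> ctr[2]=3
Ev 2: PC=6 idx=2 pred=T actual=T -> ctr[2]=3
Ev 3: PC=6 idx=2 pred=T actual=N -> ctr[2]=2
Ev 4: PC=6 idx=2 pred=T actual=T -> ctr[2]=3
Ev 5: PC=5 idx=1 pred=T actual=T -> ctr[1]=3
Ev 6: PC=5 idx=1 pred=T actual=T -> ctr[1]=3
Ev 7: PC=5 idx=1 pred=T actual=N -> ctr[1]=2

Answer: 3 2 3 3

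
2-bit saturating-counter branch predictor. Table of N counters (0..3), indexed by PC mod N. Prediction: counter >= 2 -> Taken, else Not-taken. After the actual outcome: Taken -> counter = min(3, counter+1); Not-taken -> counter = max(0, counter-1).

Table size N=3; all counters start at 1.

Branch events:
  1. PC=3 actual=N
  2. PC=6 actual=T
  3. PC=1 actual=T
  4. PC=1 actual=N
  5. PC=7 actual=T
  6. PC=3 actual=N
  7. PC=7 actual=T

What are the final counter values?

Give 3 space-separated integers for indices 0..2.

Ev 1: PC=3 idx=0 pred=N actual=N -> ctr[0]=0
Ev 2: PC=6 idx=0 pred=N actual=T -> ctr[0]=1
Ev 3: PC=1 idx=1 pred=N actual=T -> ctr[1]=2
Ev 4: PC=1 idx=1 pred=T actual=N -> ctr[1]=1
Ev 5: PC=7 idx=1 pred=N actual=T -> ctr[1]=2
Ev 6: PC=3 idx=0 pred=N actual=N -> ctr[0]=0
Ev 7: PC=7 idx=1 pred=T actual=T -> ctr[1]=3

Answer: 0 3 1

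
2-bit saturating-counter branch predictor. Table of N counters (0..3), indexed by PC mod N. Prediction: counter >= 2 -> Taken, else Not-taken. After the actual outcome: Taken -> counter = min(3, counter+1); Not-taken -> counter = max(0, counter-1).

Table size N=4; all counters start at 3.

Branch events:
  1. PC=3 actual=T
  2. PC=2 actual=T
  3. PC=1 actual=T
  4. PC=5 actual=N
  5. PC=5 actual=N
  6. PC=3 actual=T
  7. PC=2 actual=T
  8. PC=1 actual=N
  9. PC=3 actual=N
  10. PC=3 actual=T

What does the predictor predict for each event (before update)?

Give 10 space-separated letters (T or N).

Ev 1: PC=3 idx=3 pred=T actual=T -> ctr[3]=3
Ev 2: PC=2 idx=2 pred=T actual=T -> ctr[2]=3
Ev 3: PC=1 idx=1 pred=T actual=T -> ctr[1]=3
Ev 4: PC=5 idx=1 pred=T actual=N -> ctr[1]=2
Ev 5: PC=5 idx=1 pred=T actual=N -> ctr[1]=1
Ev 6: PC=3 idx=3 pred=T actual=T -> ctr[3]=3
Ev 7: PC=2 idx=2 pred=T actual=T -> ctr[2]=3
Ev 8: PC=1 idx=1 pred=N actual=N -> ctr[1]=0
Ev 9: PC=3 idx=3 pred=T actual=N -> ctr[3]=2
Ev 10: PC=3 idx=3 pred=T actual=T -> ctr[3]=3

Answer: T T T T T T T N T T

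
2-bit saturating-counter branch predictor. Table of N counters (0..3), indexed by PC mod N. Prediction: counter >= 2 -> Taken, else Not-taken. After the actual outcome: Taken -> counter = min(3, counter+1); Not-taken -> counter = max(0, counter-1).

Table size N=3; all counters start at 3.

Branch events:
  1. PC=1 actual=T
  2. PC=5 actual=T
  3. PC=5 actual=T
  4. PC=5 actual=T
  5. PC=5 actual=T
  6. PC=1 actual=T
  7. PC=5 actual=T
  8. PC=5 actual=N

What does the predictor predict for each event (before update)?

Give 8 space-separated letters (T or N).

Ev 1: PC=1 idx=1 pred=T actual=T -> ctr[1]=3
Ev 2: PC=5 idx=2 pred=T actual=T -> ctr[2]=3
Ev 3: PC=5 idx=2 pred=T actual=T -> ctr[2]=3
Ev 4: PC=5 idx=2 pred=T actual=T -> ctr[2]=3
Ev 5: PC=5 idx=2 pred=T actual=T -> ctr[2]=3
Ev 6: PC=1 idx=1 pred=T actual=T -> ctr[1]=3
Ev 7: PC=5 idx=2 pred=T actual=T -> ctr[2]=3
Ev 8: PC=5 idx=2 pred=T actual=N -> ctr[2]=2

Answer: T T T T T T T T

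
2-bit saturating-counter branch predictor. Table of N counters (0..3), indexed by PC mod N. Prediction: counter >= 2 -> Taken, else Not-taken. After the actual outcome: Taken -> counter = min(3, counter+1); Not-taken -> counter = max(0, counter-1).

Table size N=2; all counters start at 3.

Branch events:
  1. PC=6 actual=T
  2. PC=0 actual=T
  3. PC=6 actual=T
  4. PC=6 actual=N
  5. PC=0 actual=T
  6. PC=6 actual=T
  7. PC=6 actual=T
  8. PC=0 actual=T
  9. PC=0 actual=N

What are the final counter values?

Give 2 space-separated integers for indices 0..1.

Answer: 2 3

Derivation:
Ev 1: PC=6 idx=0 pred=T actual=T -> ctr[0]=3
Ev 2: PC=0 idx=0 pred=T actual=T -> ctr[0]=3
Ev 3: PC=6 idx=0 pred=T actual=T -> ctr[0]=3
Ev 4: PC=6 idx=0 pred=T actual=N -> ctr[0]=2
Ev 5: PC=0 idx=0 pred=T actual=T -> ctr[0]=3
Ev 6: PC=6 idx=0 pred=T actual=T -> ctr[0]=3
Ev 7: PC=6 idx=0 pred=T actual=T -> ctr[0]=3
Ev 8: PC=0 idx=0 pred=T actual=T -> ctr[0]=3
Ev 9: PC=0 idx=0 pred=T actual=N -> ctr[0]=2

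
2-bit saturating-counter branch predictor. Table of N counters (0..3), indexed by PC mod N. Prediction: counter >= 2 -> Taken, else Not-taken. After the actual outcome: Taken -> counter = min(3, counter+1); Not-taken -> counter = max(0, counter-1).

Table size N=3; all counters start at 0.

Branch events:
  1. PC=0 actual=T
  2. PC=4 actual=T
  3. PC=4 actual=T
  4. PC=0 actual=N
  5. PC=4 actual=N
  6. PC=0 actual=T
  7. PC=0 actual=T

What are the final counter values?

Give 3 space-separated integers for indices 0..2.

Ev 1: PC=0 idx=0 pred=N actual=T -> ctr[0]=1
Ev 2: PC=4 idx=1 pred=N actual=T -> ctr[1]=1
Ev 3: PC=4 idx=1 pred=N actual=T -> ctr[1]=2
Ev 4: PC=0 idx=0 pred=N actual=N -> ctr[0]=0
Ev 5: PC=4 idx=1 pred=T actual=N -> ctr[1]=1
Ev 6: PC=0 idx=0 pred=N actual=T -> ctr[0]=1
Ev 7: PC=0 idx=0 pred=N actual=T -> ctr[0]=2

Answer: 2 1 0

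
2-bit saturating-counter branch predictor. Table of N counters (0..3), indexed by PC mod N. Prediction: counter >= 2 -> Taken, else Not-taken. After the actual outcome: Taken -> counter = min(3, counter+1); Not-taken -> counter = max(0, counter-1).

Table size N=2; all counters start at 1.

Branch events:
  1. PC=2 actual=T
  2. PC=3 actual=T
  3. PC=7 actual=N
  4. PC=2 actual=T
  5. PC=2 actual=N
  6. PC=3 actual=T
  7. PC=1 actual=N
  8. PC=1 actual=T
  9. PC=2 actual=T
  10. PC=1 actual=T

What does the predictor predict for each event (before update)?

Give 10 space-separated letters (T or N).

Ev 1: PC=2 idx=0 pred=N actual=T -> ctr[0]=2
Ev 2: PC=3 idx=1 pred=N actual=T -> ctr[1]=2
Ev 3: PC=7 idx=1 pred=T actual=N -> ctr[1]=1
Ev 4: PC=2 idx=0 pred=T actual=T -> ctr[0]=3
Ev 5: PC=2 idx=0 pred=T actual=N -> ctr[0]=2
Ev 6: PC=3 idx=1 pred=N actual=T -> ctr[1]=2
Ev 7: PC=1 idx=1 pred=T actual=N -> ctr[1]=1
Ev 8: PC=1 idx=1 pred=N actual=T -> ctr[1]=2
Ev 9: PC=2 idx=0 pred=T actual=T -> ctr[0]=3
Ev 10: PC=1 idx=1 pred=T actual=T -> ctr[1]=3

Answer: N N T T T N T N T T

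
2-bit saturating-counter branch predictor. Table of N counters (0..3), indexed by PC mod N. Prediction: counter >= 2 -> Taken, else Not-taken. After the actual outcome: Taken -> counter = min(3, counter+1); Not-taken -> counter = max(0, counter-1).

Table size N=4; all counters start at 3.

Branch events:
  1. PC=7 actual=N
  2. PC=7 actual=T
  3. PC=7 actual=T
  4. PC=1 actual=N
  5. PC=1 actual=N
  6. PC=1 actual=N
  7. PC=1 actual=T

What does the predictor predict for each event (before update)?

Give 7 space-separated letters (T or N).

Answer: T T T T T N N

Derivation:
Ev 1: PC=7 idx=3 pred=T actual=N -> ctr[3]=2
Ev 2: PC=7 idx=3 pred=T actual=T -> ctr[3]=3
Ev 3: PC=7 idx=3 pred=T actual=T -> ctr[3]=3
Ev 4: PC=1 idx=1 pred=T actual=N -> ctr[1]=2
Ev 5: PC=1 idx=1 pred=T actual=N -> ctr[1]=1
Ev 6: PC=1 idx=1 pred=N actual=N -> ctr[1]=0
Ev 7: PC=1 idx=1 pred=N actual=T -> ctr[1]=1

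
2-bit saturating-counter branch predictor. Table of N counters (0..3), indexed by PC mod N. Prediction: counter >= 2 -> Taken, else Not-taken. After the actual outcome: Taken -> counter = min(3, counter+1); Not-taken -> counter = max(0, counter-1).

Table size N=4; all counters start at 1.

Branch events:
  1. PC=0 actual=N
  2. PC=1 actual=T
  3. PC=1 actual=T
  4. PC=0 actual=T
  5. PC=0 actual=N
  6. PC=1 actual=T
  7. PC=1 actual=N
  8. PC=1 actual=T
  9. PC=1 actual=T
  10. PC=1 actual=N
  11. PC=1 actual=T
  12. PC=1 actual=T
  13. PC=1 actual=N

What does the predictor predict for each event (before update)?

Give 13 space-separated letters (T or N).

Ev 1: PC=0 idx=0 pred=N actual=N -> ctr[0]=0
Ev 2: PC=1 idx=1 pred=N actual=T -> ctr[1]=2
Ev 3: PC=1 idx=1 pred=T actual=T -> ctr[1]=3
Ev 4: PC=0 idx=0 pred=N actual=T -> ctr[0]=1
Ev 5: PC=0 idx=0 pred=N actual=N -> ctr[0]=0
Ev 6: PC=1 idx=1 pred=T actual=T -> ctr[1]=3
Ev 7: PC=1 idx=1 pred=T actual=N -> ctr[1]=2
Ev 8: PC=1 idx=1 pred=T actual=T -> ctr[1]=3
Ev 9: PC=1 idx=1 pred=T actual=T -> ctr[1]=3
Ev 10: PC=1 idx=1 pred=T actual=N -> ctr[1]=2
Ev 11: PC=1 idx=1 pred=T actual=T -> ctr[1]=3
Ev 12: PC=1 idx=1 pred=T actual=T -> ctr[1]=3
Ev 13: PC=1 idx=1 pred=T actual=N -> ctr[1]=2

Answer: N N T N N T T T T T T T T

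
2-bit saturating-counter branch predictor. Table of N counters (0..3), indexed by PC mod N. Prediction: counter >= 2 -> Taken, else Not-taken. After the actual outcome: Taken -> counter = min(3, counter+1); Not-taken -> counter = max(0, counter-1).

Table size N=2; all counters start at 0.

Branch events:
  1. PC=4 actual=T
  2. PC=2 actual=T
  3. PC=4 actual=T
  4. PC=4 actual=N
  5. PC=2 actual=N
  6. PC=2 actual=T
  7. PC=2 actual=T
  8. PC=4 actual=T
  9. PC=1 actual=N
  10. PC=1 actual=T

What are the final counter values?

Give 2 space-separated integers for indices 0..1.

Ev 1: PC=4 idx=0 pred=N actual=T -> ctr[0]=1
Ev 2: PC=2 idx=0 pred=N actual=T -> ctr[0]=2
Ev 3: PC=4 idx=0 pred=T actual=T -> ctr[0]=3
Ev 4: PC=4 idx=0 pred=T actual=N -> ctr[0]=2
Ev 5: PC=2 idx=0 pred=T actual=N -> ctr[0]=1
Ev 6: PC=2 idx=0 pred=N actual=T -> ctr[0]=2
Ev 7: PC=2 idx=0 pred=T actual=T -> ctr[0]=3
Ev 8: PC=4 idx=0 pred=T actual=T -> ctr[0]=3
Ev 9: PC=1 idx=1 pred=N actual=N -> ctr[1]=0
Ev 10: PC=1 idx=1 pred=N actual=T -> ctr[1]=1

Answer: 3 1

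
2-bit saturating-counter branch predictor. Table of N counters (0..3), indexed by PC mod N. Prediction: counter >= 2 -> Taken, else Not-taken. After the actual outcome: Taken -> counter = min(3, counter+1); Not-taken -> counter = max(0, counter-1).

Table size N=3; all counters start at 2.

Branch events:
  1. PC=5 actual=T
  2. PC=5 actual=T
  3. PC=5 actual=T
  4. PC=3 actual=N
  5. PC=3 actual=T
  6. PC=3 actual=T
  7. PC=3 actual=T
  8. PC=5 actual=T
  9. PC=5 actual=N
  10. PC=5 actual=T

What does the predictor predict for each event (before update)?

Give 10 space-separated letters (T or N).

Ev 1: PC=5 idx=2 pred=T actual=T -> ctr[2]=3
Ev 2: PC=5 idx=2 pred=T actual=T -> ctr[2]=3
Ev 3: PC=5 idx=2 pred=T actual=T -> ctr[2]=3
Ev 4: PC=3 idx=0 pred=T actual=N -> ctr[0]=1
Ev 5: PC=3 idx=0 pred=N actual=T -> ctr[0]=2
Ev 6: PC=3 idx=0 pred=T actual=T -> ctr[0]=3
Ev 7: PC=3 idx=0 pred=T actual=T -> ctr[0]=3
Ev 8: PC=5 idx=2 pred=T actual=T -> ctr[2]=3
Ev 9: PC=5 idx=2 pred=T actual=N -> ctr[2]=2
Ev 10: PC=5 idx=2 pred=T actual=T -> ctr[2]=3

Answer: T T T T N T T T T T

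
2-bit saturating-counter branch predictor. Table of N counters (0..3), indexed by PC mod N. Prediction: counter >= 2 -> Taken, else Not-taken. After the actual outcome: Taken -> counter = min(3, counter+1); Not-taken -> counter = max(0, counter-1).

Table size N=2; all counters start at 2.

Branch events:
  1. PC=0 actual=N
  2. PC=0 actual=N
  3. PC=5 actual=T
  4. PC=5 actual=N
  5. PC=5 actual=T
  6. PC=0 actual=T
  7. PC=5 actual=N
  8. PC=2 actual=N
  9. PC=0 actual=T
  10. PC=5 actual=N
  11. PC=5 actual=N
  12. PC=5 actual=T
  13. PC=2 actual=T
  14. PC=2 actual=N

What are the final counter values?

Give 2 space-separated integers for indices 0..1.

Answer: 1 1

Derivation:
Ev 1: PC=0 idx=0 pred=T actual=N -> ctr[0]=1
Ev 2: PC=0 idx=0 pred=N actual=N -> ctr[0]=0
Ev 3: PC=5 idx=1 pred=T actual=T -> ctr[1]=3
Ev 4: PC=5 idx=1 pred=T actual=N -> ctr[1]=2
Ev 5: PC=5 idx=1 pred=T actual=T -> ctr[1]=3
Ev 6: PC=0 idx=0 pred=N actual=T -> ctr[0]=1
Ev 7: PC=5 idx=1 pred=T actual=N -> ctr[1]=2
Ev 8: PC=2 idx=0 pred=N actual=N -> ctr[0]=0
Ev 9: PC=0 idx=0 pred=N actual=T -> ctr[0]=1
Ev 10: PC=5 idx=1 pred=T actual=N -> ctr[1]=1
Ev 11: PC=5 idx=1 pred=N actual=N -> ctr[1]=0
Ev 12: PC=5 idx=1 pred=N actual=T -> ctr[1]=1
Ev 13: PC=2 idx=0 pred=N actual=T -> ctr[0]=2
Ev 14: PC=2 idx=0 pred=T actual=N -> ctr[0]=1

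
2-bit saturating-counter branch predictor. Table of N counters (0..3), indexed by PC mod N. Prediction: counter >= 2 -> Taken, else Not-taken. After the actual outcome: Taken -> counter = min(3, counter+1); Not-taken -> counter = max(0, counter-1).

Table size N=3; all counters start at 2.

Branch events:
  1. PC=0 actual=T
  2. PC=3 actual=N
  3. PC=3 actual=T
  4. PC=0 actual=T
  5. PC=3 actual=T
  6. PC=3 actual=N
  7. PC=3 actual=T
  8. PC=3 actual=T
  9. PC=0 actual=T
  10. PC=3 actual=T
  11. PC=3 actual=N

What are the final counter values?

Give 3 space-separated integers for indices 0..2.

Answer: 2 2 2

Derivation:
Ev 1: PC=0 idx=0 pred=T actual=T -> ctr[0]=3
Ev 2: PC=3 idx=0 pred=T actual=N -> ctr[0]=2
Ev 3: PC=3 idx=0 pred=T actual=T -> ctr[0]=3
Ev 4: PC=0 idx=0 pred=T actual=T -> ctr[0]=3
Ev 5: PC=3 idx=0 pred=T actual=T -> ctr[0]=3
Ev 6: PC=3 idx=0 pred=T actual=N -> ctr[0]=2
Ev 7: PC=3 idx=0 pred=T actual=T -> ctr[0]=3
Ev 8: PC=3 idx=0 pred=T actual=T -> ctr[0]=3
Ev 9: PC=0 idx=0 pred=T actual=T -> ctr[0]=3
Ev 10: PC=3 idx=0 pred=T actual=T -> ctr[0]=3
Ev 11: PC=3 idx=0 pred=T actual=N -> ctr[0]=2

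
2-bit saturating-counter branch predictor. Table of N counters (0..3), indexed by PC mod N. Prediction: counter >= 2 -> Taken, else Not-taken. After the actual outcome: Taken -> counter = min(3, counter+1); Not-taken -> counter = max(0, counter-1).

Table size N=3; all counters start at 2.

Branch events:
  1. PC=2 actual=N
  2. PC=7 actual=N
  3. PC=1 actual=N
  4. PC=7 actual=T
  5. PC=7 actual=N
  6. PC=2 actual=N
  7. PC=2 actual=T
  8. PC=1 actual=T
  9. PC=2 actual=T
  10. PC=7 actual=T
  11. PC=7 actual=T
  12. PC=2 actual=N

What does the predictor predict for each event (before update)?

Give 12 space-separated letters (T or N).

Ev 1: PC=2 idx=2 pred=T actual=N -> ctr[2]=1
Ev 2: PC=7 idx=1 pred=T actual=N -> ctr[1]=1
Ev 3: PC=1 idx=1 pred=N actual=N -> ctr[1]=0
Ev 4: PC=7 idx=1 pred=N actual=T -> ctr[1]=1
Ev 5: PC=7 idx=1 pred=N actual=N -> ctr[1]=0
Ev 6: PC=2 idx=2 pred=N actual=N -> ctr[2]=0
Ev 7: PC=2 idx=2 pred=N actual=T -> ctr[2]=1
Ev 8: PC=1 idx=1 pred=N actual=T -> ctr[1]=1
Ev 9: PC=2 idx=2 pred=N actual=T -> ctr[2]=2
Ev 10: PC=7 idx=1 pred=N actual=T -> ctr[1]=2
Ev 11: PC=7 idx=1 pred=T actual=T -> ctr[1]=3
Ev 12: PC=2 idx=2 pred=T actual=N -> ctr[2]=1

Answer: T T N N N N N N N N T T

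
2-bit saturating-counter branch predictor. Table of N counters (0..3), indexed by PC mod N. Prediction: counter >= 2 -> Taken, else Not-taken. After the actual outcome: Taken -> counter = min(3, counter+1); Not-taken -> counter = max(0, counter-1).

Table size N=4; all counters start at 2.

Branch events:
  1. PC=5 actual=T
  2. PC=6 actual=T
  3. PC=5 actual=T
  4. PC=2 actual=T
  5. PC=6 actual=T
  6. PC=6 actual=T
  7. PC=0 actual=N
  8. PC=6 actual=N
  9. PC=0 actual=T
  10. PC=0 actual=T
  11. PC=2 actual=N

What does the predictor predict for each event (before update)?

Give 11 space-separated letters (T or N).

Answer: T T T T T T T T N T T

Derivation:
Ev 1: PC=5 idx=1 pred=T actual=T -> ctr[1]=3
Ev 2: PC=6 idx=2 pred=T actual=T -> ctr[2]=3
Ev 3: PC=5 idx=1 pred=T actual=T -> ctr[1]=3
Ev 4: PC=2 idx=2 pred=T actual=T -> ctr[2]=3
Ev 5: PC=6 idx=2 pred=T actual=T -> ctr[2]=3
Ev 6: PC=6 idx=2 pred=T actual=T -> ctr[2]=3
Ev 7: PC=0 idx=0 pred=T actual=N -> ctr[0]=1
Ev 8: PC=6 idx=2 pred=T actual=N -> ctr[2]=2
Ev 9: PC=0 idx=0 pred=N actual=T -> ctr[0]=2
Ev 10: PC=0 idx=0 pred=T actual=T -> ctr[0]=3
Ev 11: PC=2 idx=2 pred=T actual=N -> ctr[2]=1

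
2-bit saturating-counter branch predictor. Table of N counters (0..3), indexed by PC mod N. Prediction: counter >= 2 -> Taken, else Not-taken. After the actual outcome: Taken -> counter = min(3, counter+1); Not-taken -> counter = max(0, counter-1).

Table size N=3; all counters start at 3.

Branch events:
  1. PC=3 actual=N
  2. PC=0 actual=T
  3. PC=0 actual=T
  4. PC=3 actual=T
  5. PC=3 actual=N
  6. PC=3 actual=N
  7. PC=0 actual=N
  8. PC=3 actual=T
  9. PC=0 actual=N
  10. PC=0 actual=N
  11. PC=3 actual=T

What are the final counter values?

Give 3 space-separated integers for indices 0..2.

Ev 1: PC=3 idx=0 pred=T actual=N -> ctr[0]=2
Ev 2: PC=0 idx=0 pred=T actual=T -> ctr[0]=3
Ev 3: PC=0 idx=0 pred=T actual=T -> ctr[0]=3
Ev 4: PC=3 idx=0 pred=T actual=T -> ctr[0]=3
Ev 5: PC=3 idx=0 pred=T actual=N -> ctr[0]=2
Ev 6: PC=3 idx=0 pred=T actual=N -> ctr[0]=1
Ev 7: PC=0 idx=0 pred=N actual=N -> ctr[0]=0
Ev 8: PC=3 idx=0 pred=N actual=T -> ctr[0]=1
Ev 9: PC=0 idx=0 pred=N actual=N -> ctr[0]=0
Ev 10: PC=0 idx=0 pred=N actual=N -> ctr[0]=0
Ev 11: PC=3 idx=0 pred=N actual=T -> ctr[0]=1

Answer: 1 3 3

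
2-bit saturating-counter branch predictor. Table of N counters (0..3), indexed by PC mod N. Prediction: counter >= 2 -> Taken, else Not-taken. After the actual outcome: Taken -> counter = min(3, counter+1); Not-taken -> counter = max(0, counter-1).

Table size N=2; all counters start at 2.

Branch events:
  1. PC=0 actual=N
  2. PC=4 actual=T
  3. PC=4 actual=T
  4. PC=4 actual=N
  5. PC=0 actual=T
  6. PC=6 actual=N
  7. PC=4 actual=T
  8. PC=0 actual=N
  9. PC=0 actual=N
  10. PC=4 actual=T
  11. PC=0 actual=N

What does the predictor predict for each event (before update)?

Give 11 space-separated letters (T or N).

Ev 1: PC=0 idx=0 pred=T actual=N -> ctr[0]=1
Ev 2: PC=4 idx=0 pred=N actual=T -> ctr[0]=2
Ev 3: PC=4 idx=0 pred=T actual=T -> ctr[0]=3
Ev 4: PC=4 idx=0 pred=T actual=N -> ctr[0]=2
Ev 5: PC=0 idx=0 pred=T actual=T -> ctr[0]=3
Ev 6: PC=6 idx=0 pred=T actual=N -> ctr[0]=2
Ev 7: PC=4 idx=0 pred=T actual=T -> ctr[0]=3
Ev 8: PC=0 idx=0 pred=T actual=N -> ctr[0]=2
Ev 9: PC=0 idx=0 pred=T actual=N -> ctr[0]=1
Ev 10: PC=4 idx=0 pred=N actual=T -> ctr[0]=2
Ev 11: PC=0 idx=0 pred=T actual=N -> ctr[0]=1

Answer: T N T T T T T T T N T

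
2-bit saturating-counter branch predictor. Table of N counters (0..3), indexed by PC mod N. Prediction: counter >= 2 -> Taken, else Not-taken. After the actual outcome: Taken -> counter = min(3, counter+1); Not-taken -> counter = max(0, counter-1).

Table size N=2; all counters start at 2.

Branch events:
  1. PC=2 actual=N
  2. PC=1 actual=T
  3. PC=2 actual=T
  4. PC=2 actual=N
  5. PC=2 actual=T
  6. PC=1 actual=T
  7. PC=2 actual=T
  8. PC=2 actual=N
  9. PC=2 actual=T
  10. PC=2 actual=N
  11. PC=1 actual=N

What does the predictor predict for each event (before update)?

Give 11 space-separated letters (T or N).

Ev 1: PC=2 idx=0 pred=T actual=N -> ctr[0]=1
Ev 2: PC=1 idx=1 pred=T actual=T -> ctr[1]=3
Ev 3: PC=2 idx=0 pred=N actual=T -> ctr[0]=2
Ev 4: PC=2 idx=0 pred=T actual=N -> ctr[0]=1
Ev 5: PC=2 idx=0 pred=N actual=T -> ctr[0]=2
Ev 6: PC=1 idx=1 pred=T actual=T -> ctr[1]=3
Ev 7: PC=2 idx=0 pred=T actual=T -> ctr[0]=3
Ev 8: PC=2 idx=0 pred=T actual=N -> ctr[0]=2
Ev 9: PC=2 idx=0 pred=T actual=T -> ctr[0]=3
Ev 10: PC=2 idx=0 pred=T actual=N -> ctr[0]=2
Ev 11: PC=1 idx=1 pred=T actual=N -> ctr[1]=2

Answer: T T N T N T T T T T T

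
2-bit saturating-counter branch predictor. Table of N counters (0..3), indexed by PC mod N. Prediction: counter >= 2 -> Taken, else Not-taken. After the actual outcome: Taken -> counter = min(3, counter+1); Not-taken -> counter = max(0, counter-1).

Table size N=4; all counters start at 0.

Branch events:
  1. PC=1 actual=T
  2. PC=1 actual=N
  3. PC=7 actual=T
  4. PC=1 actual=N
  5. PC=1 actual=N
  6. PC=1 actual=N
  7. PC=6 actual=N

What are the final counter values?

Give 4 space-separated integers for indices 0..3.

Ev 1: PC=1 idx=1 pred=N actual=T -> ctr[1]=1
Ev 2: PC=1 idx=1 pred=N actual=N -> ctr[1]=0
Ev 3: PC=7 idx=3 pred=N actual=T -> ctr[3]=1
Ev 4: PC=1 idx=1 pred=N actual=N -> ctr[1]=0
Ev 5: PC=1 idx=1 pred=N actual=N -> ctr[1]=0
Ev 6: PC=1 idx=1 pred=N actual=N -> ctr[1]=0
Ev 7: PC=6 idx=2 pred=N actual=N -> ctr[2]=0

Answer: 0 0 0 1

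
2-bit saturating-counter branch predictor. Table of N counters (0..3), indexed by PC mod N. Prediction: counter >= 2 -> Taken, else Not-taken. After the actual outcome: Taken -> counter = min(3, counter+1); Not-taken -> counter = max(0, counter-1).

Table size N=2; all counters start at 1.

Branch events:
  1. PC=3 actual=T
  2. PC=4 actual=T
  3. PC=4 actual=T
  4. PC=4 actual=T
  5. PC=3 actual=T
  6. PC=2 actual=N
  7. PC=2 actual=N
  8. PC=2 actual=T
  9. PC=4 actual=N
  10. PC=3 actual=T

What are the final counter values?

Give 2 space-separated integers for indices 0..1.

Answer: 1 3

Derivation:
Ev 1: PC=3 idx=1 pred=N actual=T -> ctr[1]=2
Ev 2: PC=4 idx=0 pred=N actual=T -> ctr[0]=2
Ev 3: PC=4 idx=0 pred=T actual=T -> ctr[0]=3
Ev 4: PC=4 idx=0 pred=T actual=T -> ctr[0]=3
Ev 5: PC=3 idx=1 pred=T actual=T -> ctr[1]=3
Ev 6: PC=2 idx=0 pred=T actual=N -> ctr[0]=2
Ev 7: PC=2 idx=0 pred=T actual=N -> ctr[0]=1
Ev 8: PC=2 idx=0 pred=N actual=T -> ctr[0]=2
Ev 9: PC=4 idx=0 pred=T actual=N -> ctr[0]=1
Ev 10: PC=3 idx=1 pred=T actual=T -> ctr[1]=3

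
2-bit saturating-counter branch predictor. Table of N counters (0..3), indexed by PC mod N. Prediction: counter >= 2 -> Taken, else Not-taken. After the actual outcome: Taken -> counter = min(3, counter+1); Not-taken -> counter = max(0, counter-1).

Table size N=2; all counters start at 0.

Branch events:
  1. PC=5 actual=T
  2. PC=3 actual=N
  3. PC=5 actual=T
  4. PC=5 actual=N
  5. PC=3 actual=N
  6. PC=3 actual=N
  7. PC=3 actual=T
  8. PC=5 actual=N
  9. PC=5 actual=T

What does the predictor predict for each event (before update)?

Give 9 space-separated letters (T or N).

Answer: N N N N N N N N N

Derivation:
Ev 1: PC=5 idx=1 pred=N actual=T -> ctr[1]=1
Ev 2: PC=3 idx=1 pred=N actual=N -> ctr[1]=0
Ev 3: PC=5 idx=1 pred=N actual=T -> ctr[1]=1
Ev 4: PC=5 idx=1 pred=N actual=N -> ctr[1]=0
Ev 5: PC=3 idx=1 pred=N actual=N -> ctr[1]=0
Ev 6: PC=3 idx=1 pred=N actual=N -> ctr[1]=0
Ev 7: PC=3 idx=1 pred=N actual=T -> ctr[1]=1
Ev 8: PC=5 idx=1 pred=N actual=N -> ctr[1]=0
Ev 9: PC=5 idx=1 pred=N actual=T -> ctr[1]=1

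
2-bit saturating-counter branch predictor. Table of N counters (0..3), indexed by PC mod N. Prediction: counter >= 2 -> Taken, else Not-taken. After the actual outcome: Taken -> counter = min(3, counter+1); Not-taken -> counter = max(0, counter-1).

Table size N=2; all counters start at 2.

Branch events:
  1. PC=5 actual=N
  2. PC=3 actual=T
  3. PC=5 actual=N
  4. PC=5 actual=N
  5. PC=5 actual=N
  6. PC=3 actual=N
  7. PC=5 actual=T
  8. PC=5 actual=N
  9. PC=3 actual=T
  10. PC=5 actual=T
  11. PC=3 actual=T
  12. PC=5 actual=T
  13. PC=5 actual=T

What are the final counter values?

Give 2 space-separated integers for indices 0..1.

Answer: 2 3

Derivation:
Ev 1: PC=5 idx=1 pred=T actual=N -> ctr[1]=1
Ev 2: PC=3 idx=1 pred=N actual=T -> ctr[1]=2
Ev 3: PC=5 idx=1 pred=T actual=N -> ctr[1]=1
Ev 4: PC=5 idx=1 pred=N actual=N -> ctr[1]=0
Ev 5: PC=5 idx=1 pred=N actual=N -> ctr[1]=0
Ev 6: PC=3 idx=1 pred=N actual=N -> ctr[1]=0
Ev 7: PC=5 idx=1 pred=N actual=T -> ctr[1]=1
Ev 8: PC=5 idx=1 pred=N actual=N -> ctr[1]=0
Ev 9: PC=3 idx=1 pred=N actual=T -> ctr[1]=1
Ev 10: PC=5 idx=1 pred=N actual=T -> ctr[1]=2
Ev 11: PC=3 idx=1 pred=T actual=T -> ctr[1]=3
Ev 12: PC=5 idx=1 pred=T actual=T -> ctr[1]=3
Ev 13: PC=5 idx=1 pred=T actual=T -> ctr[1]=3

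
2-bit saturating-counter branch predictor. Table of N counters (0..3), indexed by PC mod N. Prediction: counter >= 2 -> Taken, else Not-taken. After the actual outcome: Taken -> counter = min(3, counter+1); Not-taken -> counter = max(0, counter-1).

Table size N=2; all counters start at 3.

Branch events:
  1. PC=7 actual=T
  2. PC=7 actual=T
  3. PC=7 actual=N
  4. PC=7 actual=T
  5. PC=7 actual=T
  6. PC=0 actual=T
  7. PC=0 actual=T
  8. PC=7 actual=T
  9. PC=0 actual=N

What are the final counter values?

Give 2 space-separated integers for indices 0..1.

Answer: 2 3

Derivation:
Ev 1: PC=7 idx=1 pred=T actual=T -> ctr[1]=3
Ev 2: PC=7 idx=1 pred=T actual=T -> ctr[1]=3
Ev 3: PC=7 idx=1 pred=T actual=N -> ctr[1]=2
Ev 4: PC=7 idx=1 pred=T actual=T -> ctr[1]=3
Ev 5: PC=7 idx=1 pred=T actual=T -> ctr[1]=3
Ev 6: PC=0 idx=0 pred=T actual=T -> ctr[0]=3
Ev 7: PC=0 idx=0 pred=T actual=T -> ctr[0]=3
Ev 8: PC=7 idx=1 pred=T actual=T -> ctr[1]=3
Ev 9: PC=0 idx=0 pred=T actual=N -> ctr[0]=2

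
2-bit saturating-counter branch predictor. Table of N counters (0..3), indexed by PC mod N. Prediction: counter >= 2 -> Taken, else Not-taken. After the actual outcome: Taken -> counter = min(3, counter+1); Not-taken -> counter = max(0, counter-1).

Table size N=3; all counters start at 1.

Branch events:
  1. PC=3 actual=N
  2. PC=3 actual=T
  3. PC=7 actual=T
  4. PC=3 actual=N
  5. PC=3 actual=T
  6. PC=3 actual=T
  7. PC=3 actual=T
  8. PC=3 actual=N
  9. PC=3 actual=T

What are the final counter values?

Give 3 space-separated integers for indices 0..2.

Ev 1: PC=3 idx=0 pred=N actual=N -> ctr[0]=0
Ev 2: PC=3 idx=0 pred=N actual=T -> ctr[0]=1
Ev 3: PC=7 idx=1 pred=N actual=T -> ctr[1]=2
Ev 4: PC=3 idx=0 pred=N actual=N -> ctr[0]=0
Ev 5: PC=3 idx=0 pred=N actual=T -> ctr[0]=1
Ev 6: PC=3 idx=0 pred=N actual=T -> ctr[0]=2
Ev 7: PC=3 idx=0 pred=T actual=T -> ctr[0]=3
Ev 8: PC=3 idx=0 pred=T actual=N -> ctr[0]=2
Ev 9: PC=3 idx=0 pred=T actual=T -> ctr[0]=3

Answer: 3 2 1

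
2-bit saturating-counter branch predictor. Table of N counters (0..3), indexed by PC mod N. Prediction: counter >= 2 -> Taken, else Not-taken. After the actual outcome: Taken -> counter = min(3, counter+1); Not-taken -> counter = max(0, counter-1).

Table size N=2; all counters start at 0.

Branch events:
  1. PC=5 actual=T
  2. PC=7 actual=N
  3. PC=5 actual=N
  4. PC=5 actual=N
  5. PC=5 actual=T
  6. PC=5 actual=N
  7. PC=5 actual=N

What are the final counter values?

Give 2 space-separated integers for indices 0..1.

Ev 1: PC=5 idx=1 pred=N actual=T -> ctr[1]=1
Ev 2: PC=7 idx=1 pred=N actual=N -> ctr[1]=0
Ev 3: PC=5 idx=1 pred=N actual=N -> ctr[1]=0
Ev 4: PC=5 idx=1 pred=N actual=N -> ctr[1]=0
Ev 5: PC=5 idx=1 pred=N actual=T -> ctr[1]=1
Ev 6: PC=5 idx=1 pred=N actual=N -> ctr[1]=0
Ev 7: PC=5 idx=1 pred=N actual=N -> ctr[1]=0

Answer: 0 0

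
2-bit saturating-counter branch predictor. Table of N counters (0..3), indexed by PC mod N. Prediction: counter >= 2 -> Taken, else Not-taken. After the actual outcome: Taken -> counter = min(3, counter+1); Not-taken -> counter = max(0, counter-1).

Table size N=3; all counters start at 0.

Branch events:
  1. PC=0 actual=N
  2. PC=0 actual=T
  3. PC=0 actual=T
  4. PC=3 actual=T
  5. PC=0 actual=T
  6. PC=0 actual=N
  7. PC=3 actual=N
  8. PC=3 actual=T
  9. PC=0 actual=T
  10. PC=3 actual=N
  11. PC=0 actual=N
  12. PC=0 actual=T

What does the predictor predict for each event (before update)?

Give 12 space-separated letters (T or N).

Ev 1: PC=0 idx=0 pred=N actual=N -> ctr[0]=0
Ev 2: PC=0 idx=0 pred=N actual=T -> ctr[0]=1
Ev 3: PC=0 idx=0 pred=N actual=T -> ctr[0]=2
Ev 4: PC=3 idx=0 pred=T actual=T -> ctr[0]=3
Ev 5: PC=0 idx=0 pred=T actual=T -> ctr[0]=3
Ev 6: PC=0 idx=0 pred=T actual=N -> ctr[0]=2
Ev 7: PC=3 idx=0 pred=T actual=N -> ctr[0]=1
Ev 8: PC=3 idx=0 pred=N actual=T -> ctr[0]=2
Ev 9: PC=0 idx=0 pred=T actual=T -> ctr[0]=3
Ev 10: PC=3 idx=0 pred=T actual=N -> ctr[0]=2
Ev 11: PC=0 idx=0 pred=T actual=N -> ctr[0]=1
Ev 12: PC=0 idx=0 pred=N actual=T -> ctr[0]=2

Answer: N N N T T T T N T T T N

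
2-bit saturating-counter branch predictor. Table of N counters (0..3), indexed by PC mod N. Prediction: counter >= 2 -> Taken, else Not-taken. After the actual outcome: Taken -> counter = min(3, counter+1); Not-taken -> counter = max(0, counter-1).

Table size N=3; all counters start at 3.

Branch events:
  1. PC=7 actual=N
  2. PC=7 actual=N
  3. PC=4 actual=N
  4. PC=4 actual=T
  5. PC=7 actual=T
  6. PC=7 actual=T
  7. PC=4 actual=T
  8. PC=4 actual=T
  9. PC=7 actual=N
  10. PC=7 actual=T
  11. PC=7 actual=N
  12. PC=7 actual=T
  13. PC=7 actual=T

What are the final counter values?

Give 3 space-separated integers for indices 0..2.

Answer: 3 3 3

Derivation:
Ev 1: PC=7 idx=1 pred=T actual=N -> ctr[1]=2
Ev 2: PC=7 idx=1 pred=T actual=N -> ctr[1]=1
Ev 3: PC=4 idx=1 pred=N actual=N -> ctr[1]=0
Ev 4: PC=4 idx=1 pred=N actual=T -> ctr[1]=1
Ev 5: PC=7 idx=1 pred=N actual=T -> ctr[1]=2
Ev 6: PC=7 idx=1 pred=T actual=T -> ctr[1]=3
Ev 7: PC=4 idx=1 pred=T actual=T -> ctr[1]=3
Ev 8: PC=4 idx=1 pred=T actual=T -> ctr[1]=3
Ev 9: PC=7 idx=1 pred=T actual=N -> ctr[1]=2
Ev 10: PC=7 idx=1 pred=T actual=T -> ctr[1]=3
Ev 11: PC=7 idx=1 pred=T actual=N -> ctr[1]=2
Ev 12: PC=7 idx=1 pred=T actual=T -> ctr[1]=3
Ev 13: PC=7 idx=1 pred=T actual=T -> ctr[1]=3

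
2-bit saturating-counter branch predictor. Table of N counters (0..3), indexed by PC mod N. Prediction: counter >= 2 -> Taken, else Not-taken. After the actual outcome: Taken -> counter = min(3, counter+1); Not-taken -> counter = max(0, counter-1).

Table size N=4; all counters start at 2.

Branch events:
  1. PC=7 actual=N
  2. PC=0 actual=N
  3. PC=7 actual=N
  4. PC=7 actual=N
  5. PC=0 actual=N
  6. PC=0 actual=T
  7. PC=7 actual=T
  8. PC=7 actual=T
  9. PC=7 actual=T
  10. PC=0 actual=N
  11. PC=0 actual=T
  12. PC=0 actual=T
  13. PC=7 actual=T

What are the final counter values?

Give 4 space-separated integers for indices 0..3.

Answer: 2 2 2 3

Derivation:
Ev 1: PC=7 idx=3 pred=T actual=N -> ctr[3]=1
Ev 2: PC=0 idx=0 pred=T actual=N -> ctr[0]=1
Ev 3: PC=7 idx=3 pred=N actual=N -> ctr[3]=0
Ev 4: PC=7 idx=3 pred=N actual=N -> ctr[3]=0
Ev 5: PC=0 idx=0 pred=N actual=N -> ctr[0]=0
Ev 6: PC=0 idx=0 pred=N actual=T -> ctr[0]=1
Ev 7: PC=7 idx=3 pred=N actual=T -> ctr[3]=1
Ev 8: PC=7 idx=3 pred=N actual=T -> ctr[3]=2
Ev 9: PC=7 idx=3 pred=T actual=T -> ctr[3]=3
Ev 10: PC=0 idx=0 pred=N actual=N -> ctr[0]=0
Ev 11: PC=0 idx=0 pred=N actual=T -> ctr[0]=1
Ev 12: PC=0 idx=0 pred=N actual=T -> ctr[0]=2
Ev 13: PC=7 idx=3 pred=T actual=T -> ctr[3]=3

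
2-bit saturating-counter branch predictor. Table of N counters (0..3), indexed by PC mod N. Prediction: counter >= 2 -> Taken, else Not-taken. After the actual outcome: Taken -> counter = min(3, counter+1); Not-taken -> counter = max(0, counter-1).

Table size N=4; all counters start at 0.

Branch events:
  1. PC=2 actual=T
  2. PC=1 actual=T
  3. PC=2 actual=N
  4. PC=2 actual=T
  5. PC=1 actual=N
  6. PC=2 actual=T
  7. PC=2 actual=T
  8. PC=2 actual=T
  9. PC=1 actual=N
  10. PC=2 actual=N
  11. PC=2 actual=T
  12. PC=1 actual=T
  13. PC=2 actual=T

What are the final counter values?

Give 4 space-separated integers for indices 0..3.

Answer: 0 1 3 0

Derivation:
Ev 1: PC=2 idx=2 pred=N actual=T -> ctr[2]=1
Ev 2: PC=1 idx=1 pred=N actual=T -> ctr[1]=1
Ev 3: PC=2 idx=2 pred=N actual=N -> ctr[2]=0
Ev 4: PC=2 idx=2 pred=N actual=T -> ctr[2]=1
Ev 5: PC=1 idx=1 pred=N actual=N -> ctr[1]=0
Ev 6: PC=2 idx=2 pred=N actual=T -> ctr[2]=2
Ev 7: PC=2 idx=2 pred=T actual=T -> ctr[2]=3
Ev 8: PC=2 idx=2 pred=T actual=T -> ctr[2]=3
Ev 9: PC=1 idx=1 pred=N actual=N -> ctr[1]=0
Ev 10: PC=2 idx=2 pred=T actual=N -> ctr[2]=2
Ev 11: PC=2 idx=2 pred=T actual=T -> ctr[2]=3
Ev 12: PC=1 idx=1 pred=N actual=T -> ctr[1]=1
Ev 13: PC=2 idx=2 pred=T actual=T -> ctr[2]=3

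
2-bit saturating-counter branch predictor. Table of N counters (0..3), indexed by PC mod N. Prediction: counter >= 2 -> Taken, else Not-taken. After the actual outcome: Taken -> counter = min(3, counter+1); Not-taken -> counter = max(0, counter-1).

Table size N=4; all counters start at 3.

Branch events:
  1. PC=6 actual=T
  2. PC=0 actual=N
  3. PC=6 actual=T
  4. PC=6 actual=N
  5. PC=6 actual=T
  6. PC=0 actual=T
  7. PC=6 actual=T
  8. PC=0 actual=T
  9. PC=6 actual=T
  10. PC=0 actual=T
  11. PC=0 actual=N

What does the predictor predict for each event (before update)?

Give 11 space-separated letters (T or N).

Ev 1: PC=6 idx=2 pred=T actual=T -> ctr[2]=3
Ev 2: PC=0 idx=0 pred=T actual=N -> ctr[0]=2
Ev 3: PC=6 idx=2 pred=T actual=T -> ctr[2]=3
Ev 4: PC=6 idx=2 pred=T actual=N -> ctr[2]=2
Ev 5: PC=6 idx=2 pred=T actual=T -> ctr[2]=3
Ev 6: PC=0 idx=0 pred=T actual=T -> ctr[0]=3
Ev 7: PC=6 idx=2 pred=T actual=T -> ctr[2]=3
Ev 8: PC=0 idx=0 pred=T actual=T -> ctr[0]=3
Ev 9: PC=6 idx=2 pred=T actual=T -> ctr[2]=3
Ev 10: PC=0 idx=0 pred=T actual=T -> ctr[0]=3
Ev 11: PC=0 idx=0 pred=T actual=N -> ctr[0]=2

Answer: T T T T T T T T T T T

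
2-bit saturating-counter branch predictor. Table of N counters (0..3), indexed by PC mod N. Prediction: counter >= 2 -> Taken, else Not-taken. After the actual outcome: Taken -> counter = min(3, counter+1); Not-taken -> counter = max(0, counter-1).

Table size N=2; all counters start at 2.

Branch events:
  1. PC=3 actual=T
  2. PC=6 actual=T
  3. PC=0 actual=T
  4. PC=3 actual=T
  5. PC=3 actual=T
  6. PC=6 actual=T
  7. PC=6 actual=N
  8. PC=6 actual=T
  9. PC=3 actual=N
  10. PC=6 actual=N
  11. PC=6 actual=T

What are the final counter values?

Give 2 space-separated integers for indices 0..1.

Ev 1: PC=3 idx=1 pred=T actual=T -> ctr[1]=3
Ev 2: PC=6 idx=0 pred=T actual=T -> ctr[0]=3
Ev 3: PC=0 idx=0 pred=T actual=T -> ctr[0]=3
Ev 4: PC=3 idx=1 pred=T actual=T -> ctr[1]=3
Ev 5: PC=3 idx=1 pred=T actual=T -> ctr[1]=3
Ev 6: PC=6 idx=0 pred=T actual=T -> ctr[0]=3
Ev 7: PC=6 idx=0 pred=T actual=N -> ctr[0]=2
Ev 8: PC=6 idx=0 pred=T actual=T -> ctr[0]=3
Ev 9: PC=3 idx=1 pred=T actual=N -> ctr[1]=2
Ev 10: PC=6 idx=0 pred=T actual=N -> ctr[0]=2
Ev 11: PC=6 idx=0 pred=T actual=T -> ctr[0]=3

Answer: 3 2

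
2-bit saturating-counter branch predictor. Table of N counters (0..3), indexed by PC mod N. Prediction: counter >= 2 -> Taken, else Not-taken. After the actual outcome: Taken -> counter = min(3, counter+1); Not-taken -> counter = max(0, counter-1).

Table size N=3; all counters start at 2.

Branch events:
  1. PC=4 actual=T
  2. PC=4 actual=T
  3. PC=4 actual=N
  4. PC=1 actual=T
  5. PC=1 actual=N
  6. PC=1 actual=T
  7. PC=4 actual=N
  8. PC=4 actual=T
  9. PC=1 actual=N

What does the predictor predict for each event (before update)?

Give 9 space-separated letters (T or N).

Answer: T T T T T T T T T

Derivation:
Ev 1: PC=4 idx=1 pred=T actual=T -> ctr[1]=3
Ev 2: PC=4 idx=1 pred=T actual=T -> ctr[1]=3
Ev 3: PC=4 idx=1 pred=T actual=N -> ctr[1]=2
Ev 4: PC=1 idx=1 pred=T actual=T -> ctr[1]=3
Ev 5: PC=1 idx=1 pred=T actual=N -> ctr[1]=2
Ev 6: PC=1 idx=1 pred=T actual=T -> ctr[1]=3
Ev 7: PC=4 idx=1 pred=T actual=N -> ctr[1]=2
Ev 8: PC=4 idx=1 pred=T actual=T -> ctr[1]=3
Ev 9: PC=1 idx=1 pred=T actual=N -> ctr[1]=2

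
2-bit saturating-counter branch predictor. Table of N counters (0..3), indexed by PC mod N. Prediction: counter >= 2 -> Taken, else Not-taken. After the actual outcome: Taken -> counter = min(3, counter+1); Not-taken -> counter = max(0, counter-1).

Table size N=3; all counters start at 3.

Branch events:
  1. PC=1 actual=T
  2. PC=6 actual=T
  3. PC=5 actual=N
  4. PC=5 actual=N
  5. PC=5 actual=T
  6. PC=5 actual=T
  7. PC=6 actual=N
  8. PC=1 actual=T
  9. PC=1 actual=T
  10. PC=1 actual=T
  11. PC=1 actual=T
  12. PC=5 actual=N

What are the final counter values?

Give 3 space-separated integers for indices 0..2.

Answer: 2 3 2

Derivation:
Ev 1: PC=1 idx=1 pred=T actual=T -> ctr[1]=3
Ev 2: PC=6 idx=0 pred=T actual=T -> ctr[0]=3
Ev 3: PC=5 idx=2 pred=T actual=N -> ctr[2]=2
Ev 4: PC=5 idx=2 pred=T actual=N -> ctr[2]=1
Ev 5: PC=5 idx=2 pred=N actual=T -> ctr[2]=2
Ev 6: PC=5 idx=2 pred=T actual=T -> ctr[2]=3
Ev 7: PC=6 idx=0 pred=T actual=N -> ctr[0]=2
Ev 8: PC=1 idx=1 pred=T actual=T -> ctr[1]=3
Ev 9: PC=1 idx=1 pred=T actual=T -> ctr[1]=3
Ev 10: PC=1 idx=1 pred=T actual=T -> ctr[1]=3
Ev 11: PC=1 idx=1 pred=T actual=T -> ctr[1]=3
Ev 12: PC=5 idx=2 pred=T actual=N -> ctr[2]=2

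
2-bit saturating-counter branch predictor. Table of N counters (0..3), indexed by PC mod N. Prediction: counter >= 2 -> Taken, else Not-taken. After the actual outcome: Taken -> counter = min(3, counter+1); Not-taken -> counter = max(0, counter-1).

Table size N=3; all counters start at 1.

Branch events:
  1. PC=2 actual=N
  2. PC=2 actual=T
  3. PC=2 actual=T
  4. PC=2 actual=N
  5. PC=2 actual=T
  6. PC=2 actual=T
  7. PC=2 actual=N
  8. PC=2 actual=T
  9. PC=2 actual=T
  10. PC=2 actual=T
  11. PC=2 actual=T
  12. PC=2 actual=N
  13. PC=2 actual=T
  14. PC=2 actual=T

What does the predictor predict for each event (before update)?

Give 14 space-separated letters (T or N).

Ev 1: PC=2 idx=2 pred=N actual=N -> ctr[2]=0
Ev 2: PC=2 idx=2 pred=N actual=T -> ctr[2]=1
Ev 3: PC=2 idx=2 pred=N actual=T -> ctr[2]=2
Ev 4: PC=2 idx=2 pred=T actual=N -> ctr[2]=1
Ev 5: PC=2 idx=2 pred=N actual=T -> ctr[2]=2
Ev 6: PC=2 idx=2 pred=T actual=T -> ctr[2]=3
Ev 7: PC=2 idx=2 pred=T actual=N -> ctr[2]=2
Ev 8: PC=2 idx=2 pred=T actual=T -> ctr[2]=3
Ev 9: PC=2 idx=2 pred=T actual=T -> ctr[2]=3
Ev 10: PC=2 idx=2 pred=T actual=T -> ctr[2]=3
Ev 11: PC=2 idx=2 pred=T actual=T -> ctr[2]=3
Ev 12: PC=2 idx=2 pred=T actual=N -> ctr[2]=2
Ev 13: PC=2 idx=2 pred=T actual=T -> ctr[2]=3
Ev 14: PC=2 idx=2 pred=T actual=T -> ctr[2]=3

Answer: N N N T N T T T T T T T T T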